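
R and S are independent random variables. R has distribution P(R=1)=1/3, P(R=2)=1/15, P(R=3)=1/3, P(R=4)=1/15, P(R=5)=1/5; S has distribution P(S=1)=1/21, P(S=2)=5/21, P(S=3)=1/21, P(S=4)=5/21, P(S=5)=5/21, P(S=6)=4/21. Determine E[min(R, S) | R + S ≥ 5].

P(R + S ≥ 5) = 269/315.
Summing min(R,S)·P(x,y) over outcomes with R + S ≥ 5 gives 682/315.
E[min(R, S) | R + S ≥ 5] = (682/315) / (269/315) = 682/269.

682/269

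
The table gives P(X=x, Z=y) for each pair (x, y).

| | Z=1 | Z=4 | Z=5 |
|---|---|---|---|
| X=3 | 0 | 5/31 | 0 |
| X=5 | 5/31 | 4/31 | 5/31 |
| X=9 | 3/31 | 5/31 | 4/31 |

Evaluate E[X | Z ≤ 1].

P(Z ≤ 1) = 8/31.
Σ X·P over the event = 5·(5/31) + 9·(3/31) = 52/31.
E[X | Z ≤ 1] = (52/31) / (8/31) = 13/2.

13/2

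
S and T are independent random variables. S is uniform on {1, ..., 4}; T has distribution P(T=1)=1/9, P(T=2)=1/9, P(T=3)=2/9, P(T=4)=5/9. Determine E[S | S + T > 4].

P(S + T > 4) = 29/36.
Summing S·P(x,y) over outcomes with S + T > 4 gives 79/36.
E[S | S + T > 4] = (79/36) / (29/36) = 79/29.

79/29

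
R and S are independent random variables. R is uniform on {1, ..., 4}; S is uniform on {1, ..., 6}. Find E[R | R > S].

10/3

P(R > S) = 1/4.
Summing R·P(x,y) over outcomes with R > S gives 5/6.
E[R | R > S] = (5/6) / (1/4) = 10/3.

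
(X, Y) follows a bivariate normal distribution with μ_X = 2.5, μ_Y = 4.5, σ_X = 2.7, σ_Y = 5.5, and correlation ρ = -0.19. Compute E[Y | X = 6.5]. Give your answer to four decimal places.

E[Y | X=x] = μ_Y + ρ(σ_Y/σ_X)(x − μ_X) for jointly normal variables.
E[Y | X=6.5] = 4.5 + (-0.19)·(5.5/2.7)·(6.5 − (2.5)) = 4.5 + (-0.387037)·(4) = 2.9519.

2.9519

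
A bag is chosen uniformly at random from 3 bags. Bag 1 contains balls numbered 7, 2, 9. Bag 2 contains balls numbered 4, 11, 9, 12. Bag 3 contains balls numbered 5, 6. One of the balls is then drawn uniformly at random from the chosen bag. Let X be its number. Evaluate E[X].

41/6

E[X | bag 1] = (7+2+9)/3 = 6.
E[X | bag 2] = (4+11+9+12)/4 = 9.
E[X | bag 3] = (5+6)/2 = 11/2.
By the law of total expectation,
E[X] = (1/3)·(6) + (1/3)·(9) + (1/3)·(11/2) = 41/6.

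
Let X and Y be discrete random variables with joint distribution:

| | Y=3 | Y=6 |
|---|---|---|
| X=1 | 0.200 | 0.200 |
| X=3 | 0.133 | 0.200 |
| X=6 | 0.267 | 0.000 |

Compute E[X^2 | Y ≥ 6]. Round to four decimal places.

P(Y ≥ 6) = 0.400.
Σ X^2·P over the event = 1·(0.200) + 9·(0.200) = 2.000.
E[X^2 | Y ≥ 6] = (2.000) / (0.400) = 5.0000.

5.0000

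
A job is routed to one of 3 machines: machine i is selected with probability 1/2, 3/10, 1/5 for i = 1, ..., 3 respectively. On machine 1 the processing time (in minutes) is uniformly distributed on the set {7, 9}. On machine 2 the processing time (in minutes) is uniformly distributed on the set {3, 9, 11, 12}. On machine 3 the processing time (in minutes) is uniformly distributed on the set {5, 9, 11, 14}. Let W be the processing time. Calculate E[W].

343/40

E[W | machine 1] = (7+9)/2 = 8.
E[W | machine 2] = (3+9+11+12)/4 = 35/4.
E[W | machine 3] = (5+9+11+14)/4 = 39/4.
E[W] = (1/2)·(8) + (3/10)·(35/4) + (1/5)·(39/4) = 343/40.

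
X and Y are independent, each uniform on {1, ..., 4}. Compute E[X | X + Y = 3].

Outcomes with X + Y = 3: (1,2), (2,1), each with probability 1/16.
E[X | X + Y = 3] = (1 + 2) / 2 = 3/2.

3/2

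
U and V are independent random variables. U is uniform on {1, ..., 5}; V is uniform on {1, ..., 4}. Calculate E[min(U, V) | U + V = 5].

3/2

Outcomes with U + V = 5: (1,4), (2,3), (3,2), (4,1), each with probability 1/20.
E[min(U, V) | U + V = 5] = (1 + 2 + 2 + 1) / 4 = 3/2.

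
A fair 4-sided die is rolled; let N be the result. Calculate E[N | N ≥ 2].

Given N ≥ 2, N is equally likely to be any of {2, 3, 4}.
E[N | N ≥ 2] = (2 + 3 + 4) / 3 = 3.

3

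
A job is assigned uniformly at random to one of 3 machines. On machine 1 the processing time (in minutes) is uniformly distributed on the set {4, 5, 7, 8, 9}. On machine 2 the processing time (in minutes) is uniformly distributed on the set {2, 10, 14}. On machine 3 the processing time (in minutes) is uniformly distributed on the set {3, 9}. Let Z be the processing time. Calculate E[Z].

319/45

E[Z | machine 1] = (4+5+7+8+9)/5 = 33/5.
E[Z | machine 2] = (2+10+14)/3 = 26/3.
E[Z | machine 3] = (3+9)/2 = 6.
E[Z] = (1/3)·(33/5) + (1/3)·(26/3) + (1/3)·(6) = 319/45.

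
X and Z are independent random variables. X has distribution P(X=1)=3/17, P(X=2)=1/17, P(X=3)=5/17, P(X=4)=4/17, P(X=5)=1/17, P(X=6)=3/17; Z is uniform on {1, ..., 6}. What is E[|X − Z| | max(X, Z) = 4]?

P(max(X, Z) = 4) = 25/102.
Summing |X−Z|·P(x,y) over outcomes with max(X, Z) = 4 gives 20/51.
E[|X − Z| | max(X, Z) = 4] = (20/51) / (25/102) = 8/5.

8/5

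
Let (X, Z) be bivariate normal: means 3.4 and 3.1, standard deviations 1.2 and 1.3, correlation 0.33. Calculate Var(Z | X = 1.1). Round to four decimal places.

For a bivariate normal, Var(Z | X=x) = σ_Z²(1 − ρ²).
Var(Z | X=1.1) = (1.3)²·(1 − (0.33)²) = 1.69·0.8911 = 1.5060.

1.5060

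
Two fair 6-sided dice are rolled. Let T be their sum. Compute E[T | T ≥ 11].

P(T ≥ 11) = 1/12.
Σ over the event: 11·1/18 + 12·1/36 = 17/18.
E[T | T ≥ 11] = (17/18) / (1/12) = 34/3.

34/3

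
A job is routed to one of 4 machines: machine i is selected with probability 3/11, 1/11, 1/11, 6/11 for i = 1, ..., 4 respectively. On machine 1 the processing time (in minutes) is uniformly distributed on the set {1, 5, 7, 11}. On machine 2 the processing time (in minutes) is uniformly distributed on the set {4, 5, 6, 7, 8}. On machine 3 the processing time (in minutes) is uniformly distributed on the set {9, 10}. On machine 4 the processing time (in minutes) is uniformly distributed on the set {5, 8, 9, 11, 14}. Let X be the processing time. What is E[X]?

E[X | machine 1] = (1+5+7+11)/4 = 6.
E[X | machine 2] = (4+5+6+7+8)/5 = 6.
E[X | machine 3] = (9+10)/2 = 19/2.
E[X | machine 4] = (5+8+9+11+14)/5 = 47/5.
By the law of total expectation,
E[X] = (3/11)·(6) + (1/11)·(6) + (1/11)·(19/2) + (6/11)·(47/5) = 899/110.

899/110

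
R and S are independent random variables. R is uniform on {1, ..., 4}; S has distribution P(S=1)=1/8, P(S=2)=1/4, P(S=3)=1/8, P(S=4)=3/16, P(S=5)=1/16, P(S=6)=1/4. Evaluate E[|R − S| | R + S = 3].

P(R + S = 3) = 3/32.
Summing |R−S|·P(x,y) over outcomes with R + S = 3 gives 3/32.
E[|R − S| | R + S = 3] = (3/32) / (3/32) = 1.

1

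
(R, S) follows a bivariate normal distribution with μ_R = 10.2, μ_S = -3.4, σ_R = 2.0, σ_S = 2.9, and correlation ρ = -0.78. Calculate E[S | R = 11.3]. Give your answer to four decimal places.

The regression of S on R has slope ρ·σ_S/σ_R and passes through (μ_R, μ_S).
E[S | R=11.3] = -3.4 + (-0.78)·(2.9/2.0)·(11.3 − (10.2)) = -3.4 + (-1.131)·(1.1) = -4.6441.

-4.6441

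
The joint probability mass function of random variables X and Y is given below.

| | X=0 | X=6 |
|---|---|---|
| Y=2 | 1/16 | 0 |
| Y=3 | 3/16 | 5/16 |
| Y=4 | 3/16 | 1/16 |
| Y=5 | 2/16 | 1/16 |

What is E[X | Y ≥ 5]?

2

P(Y ≥ 5) = 3/16.
Σ X·P over the event = 0·(2/16) + 6·(1/16) = 3/8.
E[X | Y ≥ 5] = (3/8) / (3/16) = 2.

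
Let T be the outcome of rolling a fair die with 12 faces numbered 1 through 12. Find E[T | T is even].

Given T is even, T is equally likely to be any of {2, 4, 6, 8, 10, 12}.
E[T | T is even] = (2 + 4 + 6 + 8 + 10 + 12) / 6 = 7.

7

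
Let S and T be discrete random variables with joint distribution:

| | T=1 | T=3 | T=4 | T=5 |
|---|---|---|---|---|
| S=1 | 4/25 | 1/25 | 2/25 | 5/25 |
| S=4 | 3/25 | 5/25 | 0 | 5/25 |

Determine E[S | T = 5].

5/2

P(T = 5) = 2/5.
Σ S·P over the event = 1·(5/25) + 4·(5/25) = 1.
E[S | T = 5] = (1) / (2/5) = 5/2.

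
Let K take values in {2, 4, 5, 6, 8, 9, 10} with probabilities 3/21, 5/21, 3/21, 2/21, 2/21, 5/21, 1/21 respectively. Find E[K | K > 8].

55/6

P(K > 8) = 2/7.
Σ over the event: 9·5/21 + 10·1/21 = 55/21.
E[K | K > 8] = (55/21) / (2/7) = 55/6.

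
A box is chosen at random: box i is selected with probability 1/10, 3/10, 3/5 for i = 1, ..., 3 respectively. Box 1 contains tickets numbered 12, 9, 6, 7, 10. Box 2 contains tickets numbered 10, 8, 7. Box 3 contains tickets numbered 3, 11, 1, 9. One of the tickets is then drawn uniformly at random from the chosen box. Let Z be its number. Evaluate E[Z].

349/50

E[Z | box 1] = (12+9+6+7+10)/5 = 44/5.
E[Z | box 2] = (10+8+7)/3 = 25/3.
E[Z | box 3] = (3+11+1+9)/4 = 6.
E[Z] = (1/10)·(44/5) + (3/10)·(25/3) + (3/5)·(6) = 349/50.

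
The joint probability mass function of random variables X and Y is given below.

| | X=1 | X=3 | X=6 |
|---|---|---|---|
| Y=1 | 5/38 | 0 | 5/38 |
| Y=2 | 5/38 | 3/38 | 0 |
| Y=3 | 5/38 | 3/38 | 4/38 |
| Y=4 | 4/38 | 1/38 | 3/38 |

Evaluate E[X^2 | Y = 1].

37/2

P(Y = 1) = 5/19.
Σ X^2·P over the event = 1·(5/38) + 36·(5/38) = 185/38.
E[X^2 | Y = 1] = (185/38) / (5/19) = 37/2.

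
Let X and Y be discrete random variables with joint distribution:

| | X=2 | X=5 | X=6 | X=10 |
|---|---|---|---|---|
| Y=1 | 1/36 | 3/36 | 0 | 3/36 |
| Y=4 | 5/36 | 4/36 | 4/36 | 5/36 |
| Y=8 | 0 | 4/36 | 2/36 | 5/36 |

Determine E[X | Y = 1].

47/7

P(Y = 1) = 7/36.
Σ X·P over the event = 2·(1/36) + 5·(3/36) + 10·(3/36) = 47/36.
E[X | Y = 1] = (47/36) / (7/36) = 47/7.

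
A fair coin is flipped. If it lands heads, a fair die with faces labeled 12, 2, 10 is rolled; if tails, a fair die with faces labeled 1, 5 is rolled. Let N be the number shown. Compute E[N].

11/2

E[N | heads] = (12+2+10)/3 = 8.
E[N | tails] = (1+5)/2 = 3.
By the law of total expectation,
E[N] = (1/2)·(8) + (1/2)·(3) = 11/2.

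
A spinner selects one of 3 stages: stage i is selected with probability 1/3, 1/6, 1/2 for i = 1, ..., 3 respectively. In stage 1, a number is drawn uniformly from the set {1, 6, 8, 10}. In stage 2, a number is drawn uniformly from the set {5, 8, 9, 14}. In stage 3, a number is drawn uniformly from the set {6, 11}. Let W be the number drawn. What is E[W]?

47/6

E[W | stage 1] = (1+6+8+10)/4 = 25/4.
E[W | stage 2] = (5+8+9+14)/4 = 9.
E[W | stage 3] = (6+11)/2 = 17/2.
E[W] = (1/3)·(25/4) + (1/6)·(9) + (1/2)·(17/2) = 47/6.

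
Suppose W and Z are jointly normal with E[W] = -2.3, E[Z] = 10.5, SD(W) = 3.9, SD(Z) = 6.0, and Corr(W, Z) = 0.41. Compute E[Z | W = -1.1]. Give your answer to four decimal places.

The regression of Z on W has slope ρ·σ_Z/σ_W and passes through (μ_W, μ_Z).
E[Z | W=-1.1] = 10.5 + (0.41)·(6.0/3.9)·(-1.1 − (-2.3)) = 10.5 + (0.63077)·(1.2) = 11.2569.

11.2569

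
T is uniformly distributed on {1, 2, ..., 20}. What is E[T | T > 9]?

15

Given T > 9, T is equally likely to be any of {10, 11, 12, 13, 14, 15, 16, 17, 18, 19, 20}.
E[T | T > 9] = (10 + 11 + 12 + 13 + 14 + 15 + 16 + 17 + 18 + 19 + 20) / 11 = 15.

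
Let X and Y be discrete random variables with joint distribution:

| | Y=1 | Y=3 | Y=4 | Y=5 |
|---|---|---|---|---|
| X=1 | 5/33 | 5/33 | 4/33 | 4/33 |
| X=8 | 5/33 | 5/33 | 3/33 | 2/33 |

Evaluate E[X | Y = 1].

9/2

P(Y = 1) = 10/33.
Σ X·P over the event = 1·(5/33) + 8·(5/33) = 15/11.
E[X | Y = 1] = (15/11) / (10/33) = 9/2.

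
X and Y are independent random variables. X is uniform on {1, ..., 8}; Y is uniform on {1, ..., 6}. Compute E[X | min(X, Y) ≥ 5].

13/2

P(min(X, Y) ≥ 5) = 1/6.
Summing X·P(x,y) over outcomes with min(X, Y) ≥ 5 gives 13/12.
E[X | min(X, Y) ≥ 5] = (13/12) / (1/6) = 13/2.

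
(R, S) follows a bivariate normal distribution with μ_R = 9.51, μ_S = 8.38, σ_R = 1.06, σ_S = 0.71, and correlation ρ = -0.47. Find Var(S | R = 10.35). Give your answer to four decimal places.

0.3927

The conditional variance in a bivariate normal is σ_S²(1 − ρ²), independent of x.
Var(S | R=10.35) = (0.71)²·(1 − (-0.47)²) = 0.5041·0.7791 = 0.3927.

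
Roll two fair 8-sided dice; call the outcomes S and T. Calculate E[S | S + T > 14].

23/3

Outcomes with S + T > 14: (7,8), (8,7), (8,8), each with probability 1/64.
E[S | S + T > 14] = (7 + 8 + 8) / 3 = 23/3.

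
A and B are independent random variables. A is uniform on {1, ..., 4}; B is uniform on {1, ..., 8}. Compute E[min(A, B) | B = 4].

P(B = 4) = 1/8.
Summing min(A,B)·P(x,y) over outcomes with B = 4 gives 5/16.
E[min(A, B) | B = 4] = (5/16) / (1/8) = 5/2.

5/2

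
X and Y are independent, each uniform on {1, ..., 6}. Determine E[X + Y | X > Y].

P(X > Y) = 5/12.
Summing (X+Y)·P(x,y) over outcomes with X > Y gives 35/12.
E[X + Y | X > Y] = (35/12) / (5/12) = 7.

7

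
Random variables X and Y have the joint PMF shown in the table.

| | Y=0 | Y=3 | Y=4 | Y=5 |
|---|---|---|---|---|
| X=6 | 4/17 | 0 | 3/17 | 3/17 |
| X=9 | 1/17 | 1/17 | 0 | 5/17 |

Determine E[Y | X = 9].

4

P(X = 9) = 7/17.
Σ Y·P over the event = 0·(1/17) + 3·(1/17) + 5·(5/17) = 28/17.
E[Y | X = 9] = (28/17) / (7/17) = 4.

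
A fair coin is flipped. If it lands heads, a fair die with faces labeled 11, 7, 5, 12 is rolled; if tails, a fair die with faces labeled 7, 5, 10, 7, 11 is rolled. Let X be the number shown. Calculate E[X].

67/8

E[X | heads] = (11+7+5+12)/4 = 35/4.
E[X | tails] = (7+5+10+7+11)/5 = 8.
E[X] = (1/2)·(35/4) + (1/2)·(8) = 67/8.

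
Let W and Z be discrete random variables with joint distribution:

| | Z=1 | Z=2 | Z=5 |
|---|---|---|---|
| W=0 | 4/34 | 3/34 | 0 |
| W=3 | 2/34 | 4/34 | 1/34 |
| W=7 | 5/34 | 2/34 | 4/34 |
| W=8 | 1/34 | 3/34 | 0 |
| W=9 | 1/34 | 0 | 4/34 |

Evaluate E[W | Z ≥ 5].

P(Z ≥ 5) = 9/34.
Σ W·P over the event = 3·(1/34) + 7·(4/34) + 9·(4/34) = 67/34.
E[W | Z ≥ 5] = (67/34) / (9/34) = 67/9.

67/9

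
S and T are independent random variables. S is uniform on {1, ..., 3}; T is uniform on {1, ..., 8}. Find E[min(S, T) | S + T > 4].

37/18

P(S + T > 4) = 3/4.
Summing min(S,T)·P(x,y) over outcomes with S + T > 4 gives 37/24.
E[min(S, T) | S + T > 4] = (37/24) / (3/4) = 37/18.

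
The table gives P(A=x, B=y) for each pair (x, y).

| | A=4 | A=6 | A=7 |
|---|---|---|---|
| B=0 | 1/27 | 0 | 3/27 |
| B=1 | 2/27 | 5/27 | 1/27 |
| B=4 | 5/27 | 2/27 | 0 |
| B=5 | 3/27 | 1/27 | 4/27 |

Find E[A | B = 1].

P(B = 1) = 8/27.
Σ A·P over the event = 4·(2/27) + 6·(5/27) + 7·(1/27) = 5/3.
E[A | B = 1] = (5/3) / (8/27) = 45/8.

45/8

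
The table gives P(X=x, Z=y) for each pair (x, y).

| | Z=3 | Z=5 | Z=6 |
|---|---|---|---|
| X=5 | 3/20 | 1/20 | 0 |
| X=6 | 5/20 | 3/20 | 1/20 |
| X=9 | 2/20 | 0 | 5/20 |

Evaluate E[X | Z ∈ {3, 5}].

43/7

P(Z ∈ {3, 5}) = 7/10.
Σ X·P over the event = 5·(3/20) + 5·(1/20) + 6·(5/20) + 6·(3/20) + 9·(2/20) = 43/10.
E[X | Z ∈ {3, 5}] = (43/10) / (7/10) = 43/7.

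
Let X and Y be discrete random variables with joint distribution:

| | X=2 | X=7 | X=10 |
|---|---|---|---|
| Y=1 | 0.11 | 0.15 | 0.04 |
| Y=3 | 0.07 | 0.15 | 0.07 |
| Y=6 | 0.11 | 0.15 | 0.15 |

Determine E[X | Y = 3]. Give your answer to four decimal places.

6.5172

P(Y = 3) = 0.29.
Σ X·P over the event = 2·(0.07) + 7·(0.15) + 10·(0.07) = 1.89.
E[X | Y = 3] = (1.89) / (0.29) = 6.5172.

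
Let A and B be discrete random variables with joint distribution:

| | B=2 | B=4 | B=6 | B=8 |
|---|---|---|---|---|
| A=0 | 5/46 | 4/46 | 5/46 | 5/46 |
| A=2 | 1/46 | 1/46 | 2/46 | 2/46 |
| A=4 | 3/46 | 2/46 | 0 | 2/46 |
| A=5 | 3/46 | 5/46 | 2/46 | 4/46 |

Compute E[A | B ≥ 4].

P(B ≥ 4) = 17/23.
Summing A·P(A=x,B=y) over the conditioning event gives 81/46.
E[A | B ≥ 4] = (81/46) / (17/23) = 81/34.

81/34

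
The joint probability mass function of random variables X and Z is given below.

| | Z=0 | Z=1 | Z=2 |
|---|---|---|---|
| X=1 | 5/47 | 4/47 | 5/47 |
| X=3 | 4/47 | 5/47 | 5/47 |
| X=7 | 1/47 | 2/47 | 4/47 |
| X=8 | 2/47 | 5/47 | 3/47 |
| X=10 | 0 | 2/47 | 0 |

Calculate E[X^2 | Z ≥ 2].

438/17

P(Z ≥ 2) = 17/47.
Summing X^2·P(X=x,Z=y) over the conditioning event gives 438/47.
E[X^2 | Z ≥ 2] = (438/47) / (17/47) = 438/17.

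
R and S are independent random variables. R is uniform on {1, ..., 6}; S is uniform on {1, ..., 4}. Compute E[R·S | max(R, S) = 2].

P(max(R, S) = 2) = 1/8.
Summing RS·P(x,y) over outcomes with max(R, S) = 2 gives 1/3.
E[R·S | max(R, S) = 2] = (1/3) / (1/8) = 8/3.

8/3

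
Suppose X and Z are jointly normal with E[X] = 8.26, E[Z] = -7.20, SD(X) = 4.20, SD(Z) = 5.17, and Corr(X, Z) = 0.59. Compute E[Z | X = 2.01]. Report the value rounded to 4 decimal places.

E[Z | X=x] = μ_Z + ρ(σ_Z/σ_X)(x − μ_X) for jointly normal variables.
E[Z | X=2.01] = -7.20 + (0.59)·(5.17/4.20)·(2.01 − (8.26)) = -7.20 + (0.72626)·(-6.25) = -11.7391.

-11.7391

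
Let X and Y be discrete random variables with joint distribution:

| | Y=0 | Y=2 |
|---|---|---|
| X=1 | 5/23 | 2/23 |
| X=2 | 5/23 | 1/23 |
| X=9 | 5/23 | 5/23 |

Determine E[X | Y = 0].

P(Y = 0) = 15/23.
Σ X·P over the event = 1·(5/23) + 2·(5/23) + 9·(5/23) = 60/23.
E[X | Y = 0] = (60/23) / (15/23) = 4.

4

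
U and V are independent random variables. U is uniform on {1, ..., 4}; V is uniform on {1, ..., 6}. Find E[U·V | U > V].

35/6

Outcomes with U > V: (2,1), (3,1), (3,2), (4,1), (4,2), (4,3), each with probability 1/24.
E[U·V | U > V] = (2 + 3 + 6 + 4 + 8 + 12) / 6 = 35/6.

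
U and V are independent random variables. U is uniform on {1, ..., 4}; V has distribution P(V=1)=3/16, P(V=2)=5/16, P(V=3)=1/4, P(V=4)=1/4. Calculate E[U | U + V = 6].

P(U + V = 6) = 13/64.
Summing U·P(x,y) over outcomes with U + V = 6 gives 5/8.
E[U | U + V = 6] = (5/8) / (13/64) = 40/13.

40/13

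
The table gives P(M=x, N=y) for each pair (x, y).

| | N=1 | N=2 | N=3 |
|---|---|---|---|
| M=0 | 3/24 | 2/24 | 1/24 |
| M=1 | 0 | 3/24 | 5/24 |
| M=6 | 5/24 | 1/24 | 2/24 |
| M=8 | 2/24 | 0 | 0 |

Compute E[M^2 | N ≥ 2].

58/7

P(N ≥ 2) = 7/12.
Σ M^2·P over the event = 0·(2/24) + 0·(1/24) + 1·(3/24) + 1·(5/24) + 36·(1/24) + 36·(2/24) = 29/6.
E[M^2 | N ≥ 2] = (29/6) / (7/12) = 58/7.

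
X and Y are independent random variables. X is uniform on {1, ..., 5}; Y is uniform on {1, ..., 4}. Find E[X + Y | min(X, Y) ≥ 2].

P(min(X, Y) ≥ 2) = 3/5.
Summing (X+Y)·P(x,y) over outcomes with min(X, Y) ≥ 2 gives 39/10.
E[X + Y | min(X, Y) ≥ 2] = (39/10) / (3/5) = 13/2.

13/2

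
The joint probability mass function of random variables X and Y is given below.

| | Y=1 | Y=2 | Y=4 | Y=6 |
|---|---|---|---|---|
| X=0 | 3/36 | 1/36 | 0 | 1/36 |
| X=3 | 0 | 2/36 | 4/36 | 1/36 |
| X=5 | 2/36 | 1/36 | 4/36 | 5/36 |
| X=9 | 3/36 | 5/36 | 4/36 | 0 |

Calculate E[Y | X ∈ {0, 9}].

P(X ∈ {0, 9}) = 17/36.
Σ Y·P over the event = 1·(3/36) + 2·(1/36) + 6·(1/36) + 1·(3/36) + 2·(5/36) + 4·(4/36) = 10/9.
E[Y | X ∈ {0, 9}] = (10/9) / (17/36) = 40/17.

40/17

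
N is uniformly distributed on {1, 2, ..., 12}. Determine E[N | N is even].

Given N is even, N is equally likely to be any of {2, 4, 6, 8, 10, 12}.
E[N | N is even] = (2 + 4 + 6 + 8 + 10 + 12) / 6 = 7.

7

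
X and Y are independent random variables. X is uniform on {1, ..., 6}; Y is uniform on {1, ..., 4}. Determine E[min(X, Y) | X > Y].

15/7

P(X > Y) = 7/12.
Summing min(X,Y)·P(x,y) over outcomes with X > Y gives 5/4.
E[min(X, Y) | X > Y] = (5/4) / (7/12) = 15/7.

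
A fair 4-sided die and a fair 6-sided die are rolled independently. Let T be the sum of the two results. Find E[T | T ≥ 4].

136/21

P(T ≥ 4) = 7/8.
Σ over the event: 4·1/8 + 5·1/6 + 6·1/6 + 7·1/6 + 8·1/8 + 9·1/12 + 10·1/24 = 17/3.
E[T | T ≥ 4] = (17/3) / (7/8) = 136/21.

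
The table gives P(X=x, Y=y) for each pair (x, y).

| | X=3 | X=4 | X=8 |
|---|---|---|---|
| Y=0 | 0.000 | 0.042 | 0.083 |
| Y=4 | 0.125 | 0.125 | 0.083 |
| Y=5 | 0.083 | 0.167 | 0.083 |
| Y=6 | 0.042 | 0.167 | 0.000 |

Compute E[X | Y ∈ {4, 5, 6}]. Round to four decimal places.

P(Y ∈ {4, 5, 6}) = 0.875.
Σ X·P over the event = 3·(0.125) + 3·(0.083) + 3·(0.042) + 4·(0.125) + 4·(0.167) + 4·(0.167) + 8·(0.083) + 8·(0.083) = 3.914.
E[X | Y ∈ {4, 5, 6}] = (3.914) / (0.875) = 4.4731.

4.4731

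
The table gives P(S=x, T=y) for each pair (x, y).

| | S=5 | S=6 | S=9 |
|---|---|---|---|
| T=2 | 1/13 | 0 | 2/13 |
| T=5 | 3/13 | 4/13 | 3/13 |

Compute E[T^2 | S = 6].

25

P(S = 6) = 4/13.
Σ T^2·P over the event = 25·(4/13) = 100/13.
E[T^2 | S = 6] = (100/13) / (4/13) = 25.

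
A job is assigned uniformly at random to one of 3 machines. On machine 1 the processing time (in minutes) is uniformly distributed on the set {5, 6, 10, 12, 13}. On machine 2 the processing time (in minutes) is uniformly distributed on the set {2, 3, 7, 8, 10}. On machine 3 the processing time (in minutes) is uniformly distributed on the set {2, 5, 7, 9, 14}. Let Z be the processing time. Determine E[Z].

E[Z | machine 1] = (5+6+10+12+13)/5 = 46/5.
E[Z | machine 2] = (2+3+7+8+10)/5 = 6.
E[Z | machine 3] = (2+5+7+9+14)/5 = 37/5.
E[Z] = (1/3)·(46/5) + (1/3)·(6) + (1/3)·(37/5) = 113/15.

113/15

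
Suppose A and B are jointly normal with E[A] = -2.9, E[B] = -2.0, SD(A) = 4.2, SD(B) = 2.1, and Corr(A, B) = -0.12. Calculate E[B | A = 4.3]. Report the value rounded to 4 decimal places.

-2.4320

For a bivariate normal, E[B | A=x] = μ_B + ρ·(σ_B/σ_A)·(x − μ_A).
E[B | A=4.3] = -2.0 + (-0.12)·(2.1/4.2)·(4.3 − (-2.9)) = -2.0 + (-0.06)·(7.2) = -2.4320.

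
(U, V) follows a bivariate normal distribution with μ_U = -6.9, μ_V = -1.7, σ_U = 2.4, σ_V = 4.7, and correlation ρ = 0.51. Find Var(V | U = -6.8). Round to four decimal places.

16.3444

Var(V | U=x) = (1 − ρ²)·σ_V².
Var(V | U=-6.8) = (4.7)²·(1 − (0.51)²) = 22.09·0.7399 = 16.3444.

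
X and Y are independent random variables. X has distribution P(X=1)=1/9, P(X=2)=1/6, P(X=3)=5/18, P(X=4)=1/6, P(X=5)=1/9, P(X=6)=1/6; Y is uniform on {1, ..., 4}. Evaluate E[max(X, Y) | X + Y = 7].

60/13

P(X + Y = 7) = 13/72.
Summing max(X,Y)·P(x,y) over outcomes with X + Y = 7 gives 5/6.
E[max(X, Y) | X + Y = 7] = (5/6) / (13/72) = 60/13.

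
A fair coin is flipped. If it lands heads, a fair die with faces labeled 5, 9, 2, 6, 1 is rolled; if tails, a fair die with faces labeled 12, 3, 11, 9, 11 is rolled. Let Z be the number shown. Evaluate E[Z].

E[Z | heads] = (5+9+2+6+1)/5 = 23/5.
E[Z | tails] = (12+3+11+9+11)/5 = 46/5.
E[Z] = (1/2)·(23/5) + (1/2)·(46/5) = 69/10.

69/10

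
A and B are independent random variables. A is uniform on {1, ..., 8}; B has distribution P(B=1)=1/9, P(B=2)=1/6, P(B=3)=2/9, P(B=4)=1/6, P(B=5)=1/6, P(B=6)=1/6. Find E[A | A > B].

P(A > B) = 79/144.
Summing A·P(x,y) over outcomes with A > B gives 475/144.
E[A | A > B] = (475/144) / (79/144) = 475/79.

475/79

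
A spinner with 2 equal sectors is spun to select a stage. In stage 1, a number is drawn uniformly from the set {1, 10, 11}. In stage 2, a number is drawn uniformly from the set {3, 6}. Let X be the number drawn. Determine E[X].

71/12

E[X | stage 1] = (1+10+11)/3 = 22/3.
E[X | stage 2] = (3+6)/2 = 9/2.
By the law of total expectation,
E[X] = (1/2)·(22/3) + (1/2)·(9/2) = 71/12.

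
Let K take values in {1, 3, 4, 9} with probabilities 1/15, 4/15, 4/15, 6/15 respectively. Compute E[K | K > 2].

P(K > 2) = 14/15.
Σ over the event: 3·4/15 + 4·4/15 + 9·2/5 = 82/15.
E[K | K > 2] = (82/15) / (14/15) = 41/7.

41/7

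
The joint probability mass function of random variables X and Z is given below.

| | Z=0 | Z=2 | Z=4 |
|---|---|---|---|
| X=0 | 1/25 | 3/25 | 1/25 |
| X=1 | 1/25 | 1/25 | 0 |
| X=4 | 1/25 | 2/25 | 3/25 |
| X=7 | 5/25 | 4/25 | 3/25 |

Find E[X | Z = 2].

37/10

P(Z = 2) = 2/5.
Σ X·P over the event = 0·(3/25) + 1·(1/25) + 4·(2/25) + 7·(4/25) = 37/25.
E[X | Z = 2] = (37/25) / (2/5) = 37/10.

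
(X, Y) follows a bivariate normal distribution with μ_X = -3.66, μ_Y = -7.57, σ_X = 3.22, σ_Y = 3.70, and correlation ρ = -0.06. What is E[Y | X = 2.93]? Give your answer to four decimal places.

E[Y | X=x] = μ_Y + ρ(σ_Y/σ_X)(x − μ_X) for jointly normal variables.
E[Y | X=2.93] = -7.57 + (-0.06)·(3.70/3.22)·(2.93 − (-3.66)) = -7.57 + (-0.068944)·(6.59) = -8.0243.

-8.0243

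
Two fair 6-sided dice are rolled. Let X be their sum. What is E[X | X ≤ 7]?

16/3

P(X ≤ 7) = 7/12.
Σ over the event: 2·1/36 + 3·1/18 + 4·1/12 + 5·1/9 + 6·5/36 + 7·1/6 = 28/9.
E[X | X ≤ 7] = (28/9) / (7/12) = 16/3.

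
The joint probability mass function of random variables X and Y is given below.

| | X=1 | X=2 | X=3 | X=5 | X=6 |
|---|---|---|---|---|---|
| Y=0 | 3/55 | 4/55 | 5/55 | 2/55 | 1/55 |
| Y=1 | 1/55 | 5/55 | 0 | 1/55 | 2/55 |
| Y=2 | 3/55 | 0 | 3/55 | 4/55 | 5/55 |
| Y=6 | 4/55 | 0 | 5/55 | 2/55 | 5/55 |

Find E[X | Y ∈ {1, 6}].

87/25

P(Y ∈ {1, 6}) = 5/11.
Σ X·P over the event = 1·(1/55) + 1·(4/55) + 2·(5/55) + 3·(5/55) + 5·(1/55) + 5·(2/55) + 6·(2/55) + 6·(5/55) = 87/55.
E[X | Y ∈ {1, 6}] = (87/55) / (5/11) = 87/25.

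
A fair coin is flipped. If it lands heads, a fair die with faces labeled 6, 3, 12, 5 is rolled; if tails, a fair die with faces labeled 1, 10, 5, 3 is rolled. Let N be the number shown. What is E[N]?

45/8

E[N | heads] = (6+3+12+5)/4 = 13/2.
E[N | tails] = (1+10+5+3)/4 = 19/4.
By the law of total expectation,
E[N] = (1/2)·(13/2) + (1/2)·(19/4) = 45/8.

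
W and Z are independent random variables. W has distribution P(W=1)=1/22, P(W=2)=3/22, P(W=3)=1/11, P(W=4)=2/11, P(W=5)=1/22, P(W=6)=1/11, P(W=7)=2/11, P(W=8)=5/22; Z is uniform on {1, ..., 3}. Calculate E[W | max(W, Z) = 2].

P(max(W, Z) = 2) = 7/66.
Summing W·P(x,y) over outcomes with max(W, Z) = 2 gives 13/66.
E[W | max(W, Z) = 2] = (13/66) / (7/66) = 13/7.

13/7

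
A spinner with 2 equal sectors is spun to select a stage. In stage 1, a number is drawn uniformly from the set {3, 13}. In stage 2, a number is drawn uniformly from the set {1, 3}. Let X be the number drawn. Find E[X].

E[X | stage 1] = (3+13)/2 = 8.
E[X | stage 2] = (1+3)/2 = 2.
E[X] = (1/2)·(8) + (1/2)·(2) = 5.

5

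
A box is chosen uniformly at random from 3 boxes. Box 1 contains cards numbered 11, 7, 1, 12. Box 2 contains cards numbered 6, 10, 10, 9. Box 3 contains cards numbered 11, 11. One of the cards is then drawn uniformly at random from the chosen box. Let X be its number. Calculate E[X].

E[X | box 1] = (11+7+1+12)/4 = 31/4.
E[X | box 2] = (6+10+10+9)/4 = 35/4.
E[X | box 3] = (11+11)/2 = 11.
By the law of total expectation,
E[X] = (1/3)·(31/4) + (1/3)·(35/4) + (1/3)·(11) = 55/6.

55/6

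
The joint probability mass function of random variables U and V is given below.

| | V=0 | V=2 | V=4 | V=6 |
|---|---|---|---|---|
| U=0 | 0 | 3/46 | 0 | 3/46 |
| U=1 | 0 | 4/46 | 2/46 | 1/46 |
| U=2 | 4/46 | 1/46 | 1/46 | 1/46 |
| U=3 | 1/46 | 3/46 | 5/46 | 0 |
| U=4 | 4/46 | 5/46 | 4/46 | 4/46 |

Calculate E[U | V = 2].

35/16

P(V = 2) = 8/23.
Summing U·P(U=x,V=y) over the conditioning event gives 35/46.
E[U | V = 2] = (35/46) / (8/23) = 35/16.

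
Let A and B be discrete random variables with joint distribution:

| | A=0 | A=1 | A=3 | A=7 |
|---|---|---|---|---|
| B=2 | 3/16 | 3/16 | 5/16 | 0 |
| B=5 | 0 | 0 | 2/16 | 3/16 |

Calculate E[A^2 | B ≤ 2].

P(B ≤ 2) = 11/16.
Summing A^2·P(A=x,B=y) over the conditioning event gives 3.
E[A^2 | B ≤ 2] = (3) / (11/16) = 48/11.

48/11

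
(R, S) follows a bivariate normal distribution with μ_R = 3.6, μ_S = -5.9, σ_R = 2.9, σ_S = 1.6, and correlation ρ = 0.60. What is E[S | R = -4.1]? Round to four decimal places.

The regression of S on R has slope ρ·σ_S/σ_R and passes through (μ_R, μ_S).
E[S | R=-4.1] = -5.9 + (0.60)·(1.6/2.9)·(-4.1 − (3.6)) = -5.9 + (0.331034)·(-7.7) = -8.4490.

-8.4490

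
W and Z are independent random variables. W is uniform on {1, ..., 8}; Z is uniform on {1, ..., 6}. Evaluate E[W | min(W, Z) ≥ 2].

P(min(W, Z) ≥ 2) = 35/48.
Summing W·P(x,y) over outcomes with min(W, Z) ≥ 2 gives 175/48.
E[W | min(W, Z) ≥ 2] = (175/48) / (35/48) = 5.

5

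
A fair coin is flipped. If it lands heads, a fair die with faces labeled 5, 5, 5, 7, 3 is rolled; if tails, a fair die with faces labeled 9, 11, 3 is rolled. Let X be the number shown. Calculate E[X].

19/3

E[X | heads] = (5+5+5+7+3)/5 = 5.
E[X | tails] = (9+11+3)/3 = 23/3.
By the law of total expectation,
E[X] = (1/2)·(5) + (1/2)·(23/3) = 19/3.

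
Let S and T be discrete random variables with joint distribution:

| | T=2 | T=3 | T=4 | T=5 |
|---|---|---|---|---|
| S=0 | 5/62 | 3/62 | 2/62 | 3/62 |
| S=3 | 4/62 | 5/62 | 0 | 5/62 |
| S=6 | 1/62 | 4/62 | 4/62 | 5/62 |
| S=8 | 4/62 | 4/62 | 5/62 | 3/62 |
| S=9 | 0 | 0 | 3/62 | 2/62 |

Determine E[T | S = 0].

42/13

P(S = 0) = 13/62.
Σ T·P over the event = 2·(5/62) + 3·(3/62) + 4·(2/62) + 5·(3/62) = 21/31.
E[T | S = 0] = (21/31) / (13/62) = 42/13.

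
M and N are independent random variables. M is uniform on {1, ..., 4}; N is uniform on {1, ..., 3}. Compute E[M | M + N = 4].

Outcomes with M + N = 4: (1,3), (2,2), (3,1), each with probability 1/12.
E[M | M + N = 4] = (1 + 2 + 3) / 3 = 2.

2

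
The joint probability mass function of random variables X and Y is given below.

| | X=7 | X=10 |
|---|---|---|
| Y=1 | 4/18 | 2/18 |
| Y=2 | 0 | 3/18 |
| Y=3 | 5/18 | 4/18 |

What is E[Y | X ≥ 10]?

P(X ≥ 10) = 1/2.
Σ Y·P over the event = 1·(2/18) + 2·(3/18) + 3·(4/18) = 10/9.
E[Y | X ≥ 10] = (10/9) / (1/2) = 20/9.

20/9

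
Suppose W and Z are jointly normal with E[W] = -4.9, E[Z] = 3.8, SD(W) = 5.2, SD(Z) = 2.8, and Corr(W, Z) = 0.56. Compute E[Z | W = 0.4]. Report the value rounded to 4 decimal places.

E[Z | W=x] = μ_Z + ρ(σ_Z/σ_W)(x − μ_W) for jointly normal variables.
E[Z | W=0.4] = 3.8 + (0.56)·(2.8/5.2)·(0.4 − (-4.9)) = 3.8 + (0.30154)·(5.3) = 5.3982.

5.3982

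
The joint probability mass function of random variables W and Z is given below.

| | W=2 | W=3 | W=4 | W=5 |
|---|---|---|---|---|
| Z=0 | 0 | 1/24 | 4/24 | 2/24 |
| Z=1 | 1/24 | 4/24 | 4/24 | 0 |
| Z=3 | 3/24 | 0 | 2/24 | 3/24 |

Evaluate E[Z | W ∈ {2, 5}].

P(W ∈ {2, 5}) = 3/8.
Σ Z·P over the event = 1·(1/24) + 3·(3/24) + 0·(2/24) + 3·(3/24) = 19/24.
E[Z | W ∈ {2, 5}] = (19/24) / (3/8) = 19/9.

19/9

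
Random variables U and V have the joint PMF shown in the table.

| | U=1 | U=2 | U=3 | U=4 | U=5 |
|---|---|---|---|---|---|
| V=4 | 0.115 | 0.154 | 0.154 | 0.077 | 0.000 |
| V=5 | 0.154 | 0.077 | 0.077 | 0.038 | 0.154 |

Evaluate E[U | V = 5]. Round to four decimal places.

P(V = 5) = 0.500.
Σ U·P over the event = 1·(0.154) + 2·(0.077) + 3·(0.077) + 4·(0.038) + 5·(0.154) = 1.461.
E[U | V = 5] = (1.461) / (0.500) = 2.9220.

2.9220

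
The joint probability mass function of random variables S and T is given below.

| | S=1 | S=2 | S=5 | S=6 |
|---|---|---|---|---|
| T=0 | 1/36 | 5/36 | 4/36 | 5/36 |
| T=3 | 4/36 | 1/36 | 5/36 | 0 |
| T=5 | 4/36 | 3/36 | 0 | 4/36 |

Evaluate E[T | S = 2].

P(S = 2) = 1/4.
Σ T·P over the event = 0·(5/36) + 3·(1/36) + 5·(3/36) = 1/2.
E[T | S = 2] = (1/2) / (1/4) = 2.

2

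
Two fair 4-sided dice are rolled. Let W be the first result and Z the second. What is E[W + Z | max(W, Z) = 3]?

24/5

Outcomes with max(W, Z) = 3: (1,3), (2,3), (3,1), (3,2), (3,3), each with probability 1/16.
E[W + Z | max(W, Z) = 3] = (4 + 5 + 4 + 5 + 6) / 5 = 24/5.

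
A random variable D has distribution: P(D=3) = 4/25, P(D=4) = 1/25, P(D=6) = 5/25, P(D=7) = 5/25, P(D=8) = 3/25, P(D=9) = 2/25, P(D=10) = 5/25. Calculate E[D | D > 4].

P(D > 4) = 4/5.
Σ over the event: 6·1/5 + 7·1/5 + 8·3/25 + 9·2/25 + 10·1/5 = 157/25.
E[D | D > 4] = (157/25) / (4/5) = 157/20.

157/20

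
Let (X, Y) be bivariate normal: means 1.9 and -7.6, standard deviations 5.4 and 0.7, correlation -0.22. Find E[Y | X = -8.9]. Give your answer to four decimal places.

-7.2920

The regression of Y on X has slope ρ·σ_Y/σ_X and passes through (μ_X, μ_Y).
E[Y | X=-8.9] = -7.6 + (-0.22)·(0.7/5.4)·(-8.9 − (1.9)) = -7.6 + (-0.028519)·(-10.8) = -7.2920.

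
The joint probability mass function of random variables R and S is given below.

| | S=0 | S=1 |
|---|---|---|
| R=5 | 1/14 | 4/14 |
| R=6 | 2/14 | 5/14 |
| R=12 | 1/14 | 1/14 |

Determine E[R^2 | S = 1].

212/5

P(S = 1) = 5/7.
Σ R^2·P over the event = 25·(4/14) + 36·(5/14) + 144·(1/14) = 212/7.
E[R^2 | S = 1] = (212/7) / (5/7) = 212/5.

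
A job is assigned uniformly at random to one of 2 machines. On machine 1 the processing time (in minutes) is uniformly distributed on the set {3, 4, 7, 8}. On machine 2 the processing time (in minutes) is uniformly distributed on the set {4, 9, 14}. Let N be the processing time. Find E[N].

E[N | machine 1] = (3+4+7+8)/4 = 11/2.
E[N | machine 2] = (4+9+14)/3 = 9.
By the law of total expectation,
E[N] = (1/2)·(11/2) + (1/2)·(9) = 29/4.

29/4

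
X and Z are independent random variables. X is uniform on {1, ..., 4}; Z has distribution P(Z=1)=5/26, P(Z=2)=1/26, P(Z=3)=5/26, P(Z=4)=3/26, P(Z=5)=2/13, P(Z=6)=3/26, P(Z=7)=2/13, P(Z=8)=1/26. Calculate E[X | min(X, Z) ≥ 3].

P(min(X, Z) ≥ 3) = 5/13.
Summing X·P(x,y) over outcomes with min(X, Z) ≥ 3 gives 35/26.
E[X | min(X, Z) ≥ 3] = (35/26) / (5/13) = 7/2.

7/2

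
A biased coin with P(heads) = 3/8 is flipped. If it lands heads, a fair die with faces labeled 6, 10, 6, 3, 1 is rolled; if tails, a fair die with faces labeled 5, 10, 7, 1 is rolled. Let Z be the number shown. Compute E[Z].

E[Z | heads] = (6+10+6+3+1)/5 = 26/5.
E[Z | tails] = (5+10+7+1)/4 = 23/4.
By the law of total expectation,
E[Z] = (3/8)·(26/5) + (5/8)·(23/4) = 887/160.

887/160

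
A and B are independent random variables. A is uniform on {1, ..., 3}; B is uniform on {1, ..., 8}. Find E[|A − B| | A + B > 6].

P(A + B > 6) = 1/2.
Summing |A−B|·P(x,y) over outcomes with A + B > 6 gives 17/8.
E[|A − B| | A + B > 6] = (17/8) / (1/2) = 17/4.

17/4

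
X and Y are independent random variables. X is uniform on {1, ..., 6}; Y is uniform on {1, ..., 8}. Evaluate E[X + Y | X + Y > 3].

376/45

P(X + Y > 3) = 15/16.
Summing (X+Y)·P(x,y) over outcomes with X + Y > 3 gives 47/6.
E[X + Y | X + Y > 3] = (47/6) / (15/16) = 376/45.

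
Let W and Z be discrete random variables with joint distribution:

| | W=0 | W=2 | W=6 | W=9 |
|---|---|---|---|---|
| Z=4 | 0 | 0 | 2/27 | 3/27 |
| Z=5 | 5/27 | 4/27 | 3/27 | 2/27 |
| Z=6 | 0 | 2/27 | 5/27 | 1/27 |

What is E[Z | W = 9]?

P(W = 9) = 2/9.
Σ Z·P over the event = 4·(3/27) + 5·(2/27) + 6·(1/27) = 28/27.
E[Z | W = 9] = (28/27) / (2/9) = 14/3.

14/3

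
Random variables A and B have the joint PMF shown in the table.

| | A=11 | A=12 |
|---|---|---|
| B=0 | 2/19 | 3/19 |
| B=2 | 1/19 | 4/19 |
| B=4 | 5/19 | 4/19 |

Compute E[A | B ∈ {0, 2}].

P(B ∈ {0, 2}) = 10/19.
Σ A·P over the event = 11·(2/19) + 11·(1/19) + 12·(3/19) + 12·(4/19) = 117/19.
E[A | B ∈ {0, 2}] = (117/19) / (10/19) = 117/10.

117/10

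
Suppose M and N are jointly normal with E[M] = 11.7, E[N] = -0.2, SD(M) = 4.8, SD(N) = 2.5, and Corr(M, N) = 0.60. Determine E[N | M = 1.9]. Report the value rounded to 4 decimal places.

The regression of N on M has slope ρ·σ_N/σ_M and passes through (μ_M, μ_N).
E[N | M=1.9] = -0.2 + (0.60)·(2.5/4.8)·(1.9 − (11.7)) = -0.2 + (0.3125)·(-9.8) = -3.2625.

-3.2625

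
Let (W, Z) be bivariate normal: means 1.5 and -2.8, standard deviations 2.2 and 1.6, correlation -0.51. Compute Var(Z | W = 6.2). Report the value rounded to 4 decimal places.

Var(Z | W=x) = (1 − ρ²)·σ_Z².
Var(Z | W=6.2) = (1.6)²·(1 − (-0.51)²) = 2.56·0.7399 = 1.8941.

1.8941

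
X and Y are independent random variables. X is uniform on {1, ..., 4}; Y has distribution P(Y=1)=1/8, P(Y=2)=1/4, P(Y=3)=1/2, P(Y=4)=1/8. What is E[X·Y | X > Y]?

P(X > Y) = 11/32.
Summing XY·P(x,y) over outcomes with X > Y gives 85/32.
E[X·Y | X > Y] = (85/32) / (11/32) = 85/11.

85/11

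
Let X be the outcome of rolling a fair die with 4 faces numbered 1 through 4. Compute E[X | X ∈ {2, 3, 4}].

P(X ∈ {2, 3, 4}) = 3/4.
Σ over the event: 2·1/4 + 3·1/4 + 4·1/4 = 9/4.
E[X | X ∈ {2, 3, 4}] = (9/4) / (3/4) = 3.

3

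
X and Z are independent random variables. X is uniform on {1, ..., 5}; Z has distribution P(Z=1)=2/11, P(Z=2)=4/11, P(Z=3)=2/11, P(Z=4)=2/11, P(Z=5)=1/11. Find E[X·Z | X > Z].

P(X > Z) = 26/55.
Summing XZ·P(x,y) over outcomes with X > Z gives 218/55.
E[X·Z | X > Z] = (218/55) / (26/55) = 109/13.

109/13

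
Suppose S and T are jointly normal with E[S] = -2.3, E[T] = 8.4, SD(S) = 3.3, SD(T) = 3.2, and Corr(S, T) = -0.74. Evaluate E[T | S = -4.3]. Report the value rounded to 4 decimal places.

For a bivariate normal, E[T | S=x] = μ_T + ρ·(σ_T/σ_S)·(x − μ_S).
E[T | S=-4.3] = 8.4 + (-0.74)·(3.2/3.3)·(-4.3 − (-2.3)) = 8.4 + (-0.71758)·(-2) = 9.8352.

9.8352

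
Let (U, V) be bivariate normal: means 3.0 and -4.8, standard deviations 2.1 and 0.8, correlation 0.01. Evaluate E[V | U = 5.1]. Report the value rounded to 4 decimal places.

-4.7920

The regression of V on U has slope ρ·σ_V/σ_U and passes through (μ_U, μ_V).
E[V | U=5.1] = -4.8 + (0.01)·(0.8/2.1)·(5.1 − (3.0)) = -4.8 + (0.0038095)·(2.1) = -4.7920.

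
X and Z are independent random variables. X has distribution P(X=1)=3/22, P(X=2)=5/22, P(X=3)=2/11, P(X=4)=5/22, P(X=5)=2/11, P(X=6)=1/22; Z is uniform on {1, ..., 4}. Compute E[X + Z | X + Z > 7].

135/16

P(X + Z > 7) = 2/11.
Summing (X+Z)·P(x,y) over outcomes with X + Z > 7 gives 135/88.
E[X + Z | X + Z > 7] = (135/88) / (2/11) = 135/16.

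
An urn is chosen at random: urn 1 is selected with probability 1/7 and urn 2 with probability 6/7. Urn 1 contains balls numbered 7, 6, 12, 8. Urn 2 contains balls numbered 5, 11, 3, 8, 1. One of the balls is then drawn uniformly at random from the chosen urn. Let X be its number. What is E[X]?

837/140

E[X | urn 1] = (7+6+12+8)/4 = 33/4.
E[X | urn 2] = (5+11+3+8+1)/5 = 28/5.
E[X] = (1/7)·(33/4) + (6/7)·(28/5) = 837/140.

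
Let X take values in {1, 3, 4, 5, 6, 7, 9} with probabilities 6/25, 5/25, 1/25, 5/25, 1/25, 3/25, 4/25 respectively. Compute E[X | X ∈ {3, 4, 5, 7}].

65/14

P(X ∈ {3, 4, 5, 7}) = 14/25.
Σ over the event: 3·1/5 + 4·1/25 + 5·1/5 + 7·3/25 = 13/5.
E[X | X ∈ {3, 4, 5, 7}] = (13/5) / (14/25) = 65/14.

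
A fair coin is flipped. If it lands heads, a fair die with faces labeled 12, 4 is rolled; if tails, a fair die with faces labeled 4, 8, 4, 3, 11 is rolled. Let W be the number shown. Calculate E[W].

E[W | heads] = (12+4)/2 = 8.
E[W | tails] = (4+8+4+3+11)/5 = 6.
E[W] = (1/2)·(8) + (1/2)·(6) = 7.

7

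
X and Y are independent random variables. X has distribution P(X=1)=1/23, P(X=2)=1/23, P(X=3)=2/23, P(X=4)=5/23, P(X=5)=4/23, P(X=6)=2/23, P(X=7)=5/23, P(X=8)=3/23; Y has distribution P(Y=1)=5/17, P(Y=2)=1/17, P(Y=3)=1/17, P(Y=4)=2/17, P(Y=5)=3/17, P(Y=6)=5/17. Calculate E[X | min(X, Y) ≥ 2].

P(min(X, Y) ≥ 2) = 264/391.
Summing X·P(x,y) over outcomes with min(X, Y) ≥ 2 gives 84/23.
E[X | min(X, Y) ≥ 2] = (84/23) / (264/391) = 119/22.

119/22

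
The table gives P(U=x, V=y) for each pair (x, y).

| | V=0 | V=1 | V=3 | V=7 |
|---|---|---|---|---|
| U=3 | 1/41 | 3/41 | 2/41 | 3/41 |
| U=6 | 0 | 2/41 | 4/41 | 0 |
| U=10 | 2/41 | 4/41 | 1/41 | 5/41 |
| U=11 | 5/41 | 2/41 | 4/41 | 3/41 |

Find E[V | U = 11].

P(U = 11) = 14/41.
Σ V·P over the event = 0·(5/41) + 1·(2/41) + 3·(4/41) + 7·(3/41) = 35/41.
E[V | U = 11] = (35/41) / (14/41) = 5/2.

5/2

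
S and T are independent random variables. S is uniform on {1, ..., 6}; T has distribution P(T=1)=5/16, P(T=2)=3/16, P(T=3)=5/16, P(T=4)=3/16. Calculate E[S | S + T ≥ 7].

P(S + T ≥ 7) = 19/48.
Summing S·P(x,y) over outcomes with S + T ≥ 7 gives 2.
E[S | S + T ≥ 7] = (2) / (19/48) = 96/19.

96/19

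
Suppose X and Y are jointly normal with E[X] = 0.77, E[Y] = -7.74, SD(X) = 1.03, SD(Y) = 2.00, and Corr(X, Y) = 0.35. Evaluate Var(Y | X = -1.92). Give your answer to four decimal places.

3.5100

The conditional variance in a bivariate normal is σ_Y²(1 − ρ²), independent of x.
Var(Y | X=-1.92) = (2.00)²·(1 − (0.35)²) = 4·0.8775 = 3.5100.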